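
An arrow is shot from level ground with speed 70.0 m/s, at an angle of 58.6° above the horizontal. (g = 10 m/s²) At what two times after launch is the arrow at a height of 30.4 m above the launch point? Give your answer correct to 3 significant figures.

v_y0 = 70.0 sin 58.6° = 59.75 m/s.
Set y = v_y0 t − ½ g t² = 30.4: 5.000 t² − 59.75 t + 30.4 = 0.
t = [59.75 ± √(3570 − 608.0)] / 10 = (59.75 ± 54.42) / 10, giving t = 0.533 s or t = 11.4 s.
So the arrow is at 30.4 m at t = 0.533 s (rising) and t = 11.4 s (falling).

0.533 s and 11.4 s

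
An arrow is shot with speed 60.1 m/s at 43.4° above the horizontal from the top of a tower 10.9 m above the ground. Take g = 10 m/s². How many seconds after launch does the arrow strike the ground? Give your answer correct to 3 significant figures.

Vertical component: v_y = 60.1 sin 43.4° = 41.29 m/s.
Taking up as positive with launch at y = 10.9 m, landing at y = 0: 0 = 10.9 + 41.29 t − ½(10) t².
Solving 5.000 t² − 41.29 t − 10.9 = 0 gives t = [41.29 + √(41.29² + 4·5.000·10.9)] / 10.00 = 8.51 s.

8.51 s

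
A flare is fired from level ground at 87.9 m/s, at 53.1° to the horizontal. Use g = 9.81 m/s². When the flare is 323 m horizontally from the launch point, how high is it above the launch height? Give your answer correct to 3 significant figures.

v_x = 87.9 cos 53.1° = 52.78 m/s, v_y0 = 87.9 sin 53.1° = 70.29 m/s.
Time to reach x = 323 m: t = x / v_x = 323 / 52.78 = 6.120 s.
y = v_y0 t − ½ g t² = 70.29×6.120 − 4.905×6.120² = 246 m.

246 m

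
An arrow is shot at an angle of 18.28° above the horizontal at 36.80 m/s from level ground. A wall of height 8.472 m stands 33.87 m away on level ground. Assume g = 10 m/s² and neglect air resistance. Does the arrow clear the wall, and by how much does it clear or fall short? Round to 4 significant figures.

No — it falls 1.981 m short of clearing the wall.

v_x = 36.80 cos 18.28° = 34.943 m/s; v_y0 = 36.80 sin 18.28° = 11.543 m/s.
Time to reach the wall: t = 33.87 / 34.943 = 0.96929 s.
Height at that point: y = 11.543×0.96929 − 5.000×0.96929² = 6.4909 m.
That is 8.472 − 6.4909 = 1.981 m below the top of the wall, so the arrow does not clear it.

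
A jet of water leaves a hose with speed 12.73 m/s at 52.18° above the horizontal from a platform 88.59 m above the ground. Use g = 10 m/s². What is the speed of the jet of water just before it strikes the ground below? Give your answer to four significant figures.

43.98 m/s

v_x = 12.73 cos 52.18° = 7.8058 m/s is unchanged throughout.
For the vertical component, v_y² = v_y0² + 2 g h = (10.056)² + 2×10×88.59 = 1872.9, so |v_y| = 43.277 m/s.
Impact speed = √(v_x² + v_y²) = √(60.931 + 1872.9) = 43.98 m/s.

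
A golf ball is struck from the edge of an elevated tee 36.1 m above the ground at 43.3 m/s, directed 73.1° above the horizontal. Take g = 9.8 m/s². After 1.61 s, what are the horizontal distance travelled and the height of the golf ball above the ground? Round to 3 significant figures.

v_x = 43.3 cos 73.1° = 12.59 m/s; v_y0 = 43.3 sin 73.1° = 41.43 m/s.
x = v_x t = 12.59 × 1.61 = 20.3 m.
y = 36.1 + v_y0 t − ½ g t² = 90.1 m.

x = 20.3 m, y = 90.1 m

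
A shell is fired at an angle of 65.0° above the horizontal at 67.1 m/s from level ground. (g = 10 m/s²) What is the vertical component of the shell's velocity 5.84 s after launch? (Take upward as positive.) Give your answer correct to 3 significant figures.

2.41 m/s

Initial vertical component: v_y0 = 67.1 sin 65.0° = 60.81 m/s.
v_y(t) = v_y0 − g t = 60.81 − 10 × 5.84 = 2.41 m/s.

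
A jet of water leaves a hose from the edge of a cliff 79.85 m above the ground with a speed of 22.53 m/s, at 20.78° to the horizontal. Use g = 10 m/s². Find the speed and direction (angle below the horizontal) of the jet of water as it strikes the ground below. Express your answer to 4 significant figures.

45.88 m/s at 62.67° below the horizontal

v_x = 22.53 cos 20.78° = 21.064 m/s (constant).
|v_y| at impact = √((7.9932)² + 2×10×79.85) = 40.754 m/s.
Speed = √(21.064² + 40.754²) = 45.88 m/s; angle = arctan(40.754/21.064) = 62.67° below horizontal.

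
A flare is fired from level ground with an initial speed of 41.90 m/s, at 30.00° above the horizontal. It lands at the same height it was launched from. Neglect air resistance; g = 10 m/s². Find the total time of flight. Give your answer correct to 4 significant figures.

4.190 s

Vertical component: v_y = 41.90 sin 30.00° = 20.950 m/s.
For a projectile landing at launch height, time of flight is t = 2 v_y / g = 2 × 20.950 / 10 = 4.190 s.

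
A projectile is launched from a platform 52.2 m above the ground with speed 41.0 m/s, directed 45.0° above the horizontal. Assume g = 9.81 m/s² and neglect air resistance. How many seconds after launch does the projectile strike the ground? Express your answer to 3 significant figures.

Vertical component: v_y = 41.0 sin 45.0° = 28.99 m/s.
Taking up as positive with launch at y = 52.2 m, landing at y = 0: 0 = 52.2 + 28.99 t − ½(9.81) t².
Solving 4.905 t² − 28.99 t − 52.2 = 0 gives t = [28.99 + √(28.99² + 4·4.905·52.2)] / 9.810 = 7.36 s.

7.36 s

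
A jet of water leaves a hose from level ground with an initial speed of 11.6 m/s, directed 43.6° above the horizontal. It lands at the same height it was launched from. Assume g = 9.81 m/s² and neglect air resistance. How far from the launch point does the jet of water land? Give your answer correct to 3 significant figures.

Components: v_x = 11.6 cos 43.6° = 8.400 m/s, v_y = 11.6 sin 43.6° = 8.000 m/s.
Time of flight (same landing height): t = 2 v_y / g = 2 × 8.000 / 9.81 = 1.631 s.
Range: R = v_x · t = 8.400 × 1.631 = 13.7 m.

13.7 m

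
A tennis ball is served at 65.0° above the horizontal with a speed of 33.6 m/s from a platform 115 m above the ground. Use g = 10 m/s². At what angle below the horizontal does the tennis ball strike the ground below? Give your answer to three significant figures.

v_x = 33.6 cos 65.0° = 14.20 m/s.
At impact |v_y| = √(v_y0² + 2 g h) = √(30.45² + 2×10×115) = 56.81 m/s.
Angle below horizontal = arctan(|v_y| / v_x) = arctan(56.81 / 14.20) = 76.0°.

76.0°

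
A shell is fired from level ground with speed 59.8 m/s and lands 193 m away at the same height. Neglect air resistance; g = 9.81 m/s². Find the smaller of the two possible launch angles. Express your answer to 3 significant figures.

Level-ground range: R = v₀² sin(2θ)/g ⇒ sin 2θ = R g / v₀² = 193×9.81/59.8² = 0.5294.
2θ = arcsin(0.5294) = 31.96° or 180° − 31.96° = 148.04°.
So θ = 16.0° or θ = 74.0°.

16.0°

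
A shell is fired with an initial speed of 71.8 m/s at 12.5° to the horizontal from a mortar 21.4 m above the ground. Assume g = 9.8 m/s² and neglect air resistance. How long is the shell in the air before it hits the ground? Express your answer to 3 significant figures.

Vertical component: v_y = 71.8 sin 12.5° = 15.54 m/s.
Taking up as positive with launch at y = 21.4 m, landing at y = 0: 0 = 21.4 + 15.54 t − ½(9.8) t².
Solving 4.900 t² − 15.54 t − 21.4 = 0 gives t = [15.54 + √(15.54² + 4·4.900·21.4)] / 9.800 = 4.21 s.

4.21 s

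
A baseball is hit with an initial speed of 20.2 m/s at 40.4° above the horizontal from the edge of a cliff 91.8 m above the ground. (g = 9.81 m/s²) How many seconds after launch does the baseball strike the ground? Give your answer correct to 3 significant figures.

Vertical component: v_y = 20.2 sin 40.4° = 13.09 m/s.
Taking up as positive with launch at y = 91.8 m, landing at y = 0: 0 = 91.8 + 13.09 t − ½(9.81) t².
Solving 4.905 t² − 13.09 t − 91.8 = 0 gives t = [13.09 + √(13.09² + 4·4.905·91.8)] / 9.810 = 5.86 s.

5.86 s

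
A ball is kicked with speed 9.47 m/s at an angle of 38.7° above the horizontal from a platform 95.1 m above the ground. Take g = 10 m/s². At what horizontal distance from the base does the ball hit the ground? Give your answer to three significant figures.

36.9 m

Components: v_x = 9.47 cos 38.7° = 7.391 m/s, v_y = 9.47 sin 38.7° = 5.921 m/s.
Vertical: 0 = 95.1 + 5.921 t − ½(10) t² ⇒ 5.000 t² − 5.921 t − 95.1 = 0.
t = [5.921 + √(35.06 + 1902)] / 10.00 = 4.993 s.
Horizontal: R = v_x · t = 7.391 × 4.993 = 36.9 m.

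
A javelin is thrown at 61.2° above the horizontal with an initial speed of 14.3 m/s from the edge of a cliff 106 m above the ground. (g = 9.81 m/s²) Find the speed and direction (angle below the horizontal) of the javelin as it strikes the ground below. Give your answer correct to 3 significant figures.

47.8 m/s at 81.7° below the horizontal

v_x = 14.3 cos 61.2° = 6.889 m/s (constant).
|v_y| at impact = √((12.53)² + 2×9.81×106) = 47.29 m/s.
Speed = √(6.889² + 47.29²) = 47.8 m/s; angle = arctan(47.29/6.889) = 81.7° below horizontal.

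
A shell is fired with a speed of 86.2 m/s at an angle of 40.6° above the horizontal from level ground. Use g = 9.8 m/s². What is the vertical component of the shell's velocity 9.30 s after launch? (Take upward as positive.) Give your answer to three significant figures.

Initial vertical component: v_y0 = 86.2 sin 40.6° = 56.10 m/s.
v_y(t) = v_y0 − g t = 56.10 − 9.8 × 9.30 = -35.0 m/s.

-35.0 m/s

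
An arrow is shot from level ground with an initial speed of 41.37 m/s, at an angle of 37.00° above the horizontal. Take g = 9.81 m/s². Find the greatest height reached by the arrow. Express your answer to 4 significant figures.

31.59 m

Vertical component of launch velocity: v_y = 41.37 sin 37.00° = 24.897 m/s.
At the highest point the vertical velocity is zero, so v_y² = 2 g h_max.
h_max = (24.897)² / (2 × 9.81) = 619.86 / 19.62 = 31.59 m.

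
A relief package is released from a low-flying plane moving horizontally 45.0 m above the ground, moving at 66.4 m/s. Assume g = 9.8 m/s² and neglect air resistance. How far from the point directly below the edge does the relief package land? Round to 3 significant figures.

201 m

Initial vertical velocity is zero, so the fall time comes from h = ½ g t²: t = √(2 × 45.0 / 9.8) = 3.030 s.
Horizontal motion is uniform at 66.4 m/s, so x = 66.4 × 3.030 = 201 m.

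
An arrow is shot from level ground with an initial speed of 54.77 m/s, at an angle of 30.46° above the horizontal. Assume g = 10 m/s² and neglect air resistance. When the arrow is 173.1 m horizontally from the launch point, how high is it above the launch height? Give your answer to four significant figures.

v_x = 54.77 cos 30.46° = 47.211 m/s, v_y0 = 54.77 sin 30.46° = 27.765 m/s.
Time to reach x = 173.1 m: t = x / v_x = 173.1 / 47.211 = 3.6665 s.
y = v_y0 t − ½ g t² = 27.765×3.6665 − 5.000×3.6665² = 34.58 m.

34.58 m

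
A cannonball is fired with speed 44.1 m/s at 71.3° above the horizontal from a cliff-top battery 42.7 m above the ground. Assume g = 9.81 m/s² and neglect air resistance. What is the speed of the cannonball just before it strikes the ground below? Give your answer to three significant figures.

52.8 m/s

v_x = 44.1 cos 71.3° = 14.14 m/s is unchanged throughout.
For the vertical component, v_y² = v_y0² + 2 g h = (41.77)² + 2×9.81×42.7 = 2583, so |v_y| = 50.82 m/s.
Impact speed = √(v_x² + v_y²) = √(199.9 + 2583) = 52.8 m/s.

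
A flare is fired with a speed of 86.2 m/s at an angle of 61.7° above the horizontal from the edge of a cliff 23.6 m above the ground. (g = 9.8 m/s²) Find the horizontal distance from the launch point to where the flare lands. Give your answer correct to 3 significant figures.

645 m

Components: v_x = 86.2 cos 61.7° = 40.87 m/s, v_y = 86.2 sin 61.7° = 75.90 m/s.
Vertical: 0 = 23.6 + 75.90 t − ½(9.8) t² ⇒ 4.900 t² − 75.90 t − 23.6 = 0.
t = [75.90 + √(5761 + 462.6)] / 9.800 = 15.79 s.
Horizontal: R = v_x · t = 40.87 × 15.79 = 645 m.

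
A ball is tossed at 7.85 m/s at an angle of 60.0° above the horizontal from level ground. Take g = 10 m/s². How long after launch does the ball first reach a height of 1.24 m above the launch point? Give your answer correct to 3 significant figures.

v_y0 = 7.85 sin 60.0° = 6.798 m/s.
Set y = v_y0 t − ½ g t² = 1.24: 5.000 t² − 6.798 t + 1.24 = 0.
t = [6.798 ± √(46.21 − 24.80)] / 10 = (6.798 ± 4.627) / 10, giving t = 0.217 s or t = 1.14 s.
The ball is on the way up at the first time, so t = 0.217 s.

0.217 s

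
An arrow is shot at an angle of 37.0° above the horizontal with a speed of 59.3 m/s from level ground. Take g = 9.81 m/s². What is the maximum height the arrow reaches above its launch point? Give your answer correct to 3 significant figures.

Vertical component of launch velocity: v_y = 59.3 sin 37.0° = 35.69 m/s.
At the highest point the vertical velocity is zero, so v_y² = 2 g h_max.
h_max = (35.69)² / (2 × 9.81) = 1274 / 19.62 = 64.9 m.

64.9 m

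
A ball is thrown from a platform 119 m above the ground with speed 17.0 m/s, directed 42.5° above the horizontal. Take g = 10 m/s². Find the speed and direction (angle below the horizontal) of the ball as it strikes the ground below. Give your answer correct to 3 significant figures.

v_x = 17.0 cos 42.5° = 12.53 m/s (constant).
|v_y| at impact = √((11.49)² + 2×10×119) = 50.12 m/s.
Speed = √(12.53² + 50.12²) = 51.7 m/s; angle = arctan(50.12/12.53) = 76.0° below horizontal.

51.7 m/s at 76.0° below the horizontal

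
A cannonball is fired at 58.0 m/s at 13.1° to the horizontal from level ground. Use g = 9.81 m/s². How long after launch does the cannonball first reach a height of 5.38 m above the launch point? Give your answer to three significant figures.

0.504 s

v_y0 = 58.0 sin 13.1° = 13.15 m/s.
Set y = v_y0 t − ½ g t² = 5.38: 4.905 t² − 13.15 t + 5.38 = 0.
t = [13.15 ± √(172.9 − 105.6)] / 9.81 = (13.15 ± 8.204) / 9.81, giving t = 0.504 s or t = 2.18 s.
The cannonball is on the way up at the first time, so t = 0.504 s.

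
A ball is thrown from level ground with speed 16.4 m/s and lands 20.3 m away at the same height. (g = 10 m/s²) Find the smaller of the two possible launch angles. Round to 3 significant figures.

24.5°

Level-ground range: R = v₀² sin(2θ)/g ⇒ sin 2θ = R g / v₀² = 20.3×10/16.4² = 0.7548.
2θ = arcsin(0.7548) = 49.01° or 180° − 49.01° = 130.99°.
So θ = 24.5° or θ = 65.5°.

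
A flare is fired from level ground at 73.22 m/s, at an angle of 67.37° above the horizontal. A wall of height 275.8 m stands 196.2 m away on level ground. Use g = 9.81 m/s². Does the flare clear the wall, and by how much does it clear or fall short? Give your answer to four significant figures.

No — it falls 43.03 m short of clearing the wall.

v_x = 73.22 cos 67.37° = 28.173 m/s; v_y0 = 73.22 sin 67.37° = 67.583 m/s.
Time to reach the wall: t = 196.2 / 28.173 = 6.9641 s.
Height at that point: y = 67.583×6.9641 − 4.905×6.9641² = 232.77 m.
That is 275.8 − 232.77 = 43.03 m below the top of the wall, so the flare does not clear it.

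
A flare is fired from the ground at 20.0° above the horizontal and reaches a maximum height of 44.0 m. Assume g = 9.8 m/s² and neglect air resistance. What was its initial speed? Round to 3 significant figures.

At maximum height v_y = 0, so (v₀ sin θ)² = 2 g H.
v₀ sin 20.0° = √(2 × 9.8 × 44.0) = 29.37 m/s.
v₀ = 29.37 / sin 20.0° = 29.37 / 0.3420 = 85.9 m/s.

85.9 m/s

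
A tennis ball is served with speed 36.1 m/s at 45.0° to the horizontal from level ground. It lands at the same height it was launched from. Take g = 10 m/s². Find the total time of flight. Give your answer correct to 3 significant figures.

Vertical component: v_y = 36.1 sin 45.0° = 25.53 m/s.
For a projectile landing at launch height, time of flight is t = 2 v_y / g = 2 × 25.53 / 10 = 5.11 s.

5.11 s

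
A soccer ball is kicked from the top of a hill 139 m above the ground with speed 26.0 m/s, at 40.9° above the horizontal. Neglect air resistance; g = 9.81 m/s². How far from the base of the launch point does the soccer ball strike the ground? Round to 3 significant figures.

Components: v_x = 26.0 cos 40.9° = 19.65 m/s, v_y = 26.0 sin 40.9° = 17.02 m/s.
Vertical: 0 = 139 + 17.02 t − ½(9.81) t² ⇒ 4.905 t² − 17.02 t − 139 = 0.
t = [17.02 + √(289.7 + 2727)] / 9.810 = 7.334 s.
Horizontal: R = v_x · t = 19.65 × 7.334 = 144 m.

144 m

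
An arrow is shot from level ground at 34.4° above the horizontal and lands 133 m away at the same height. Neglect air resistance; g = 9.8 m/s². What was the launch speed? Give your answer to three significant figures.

37.4 m/s

On level ground, R = v₀² sin(2θ) / g, so v₀ = √(R g / sin 2θ).
sin(2 × 34.4°) = 0.9323.
v₀ = √(133 × 9.8 / 0.9323) = √1398 = 37.4 m/s.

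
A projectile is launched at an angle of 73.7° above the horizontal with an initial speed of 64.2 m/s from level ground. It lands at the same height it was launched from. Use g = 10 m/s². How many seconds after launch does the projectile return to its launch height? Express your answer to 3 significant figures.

Vertical component: v_y = 64.2 sin 73.7° = 61.62 m/s.
For a projectile landing at launch height, time of flight is t = 2 v_y / g = 2 × 61.62 / 10 = 12.3 s.

12.3 s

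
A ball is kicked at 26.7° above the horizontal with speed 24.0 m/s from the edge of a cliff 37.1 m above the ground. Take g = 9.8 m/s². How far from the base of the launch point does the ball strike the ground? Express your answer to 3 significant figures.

Components: v_x = 24.0 cos 26.7° = 21.44 m/s, v_y = 24.0 sin 26.7° = 10.78 m/s.
Vertical: 0 = 37.1 + 10.78 t − ½(9.8) t² ⇒ 4.900 t² − 10.78 t − 37.1 = 0.
t = [10.78 + √(116.2 + 727.2)] / 9.800 = 4.063 s.
Horizontal: R = v_x · t = 21.44 × 4.063 = 87.1 m.

87.1 m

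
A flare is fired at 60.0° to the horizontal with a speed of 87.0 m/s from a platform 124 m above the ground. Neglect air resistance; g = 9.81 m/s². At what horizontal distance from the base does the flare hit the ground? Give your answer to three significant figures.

Components: v_x = 87.0 cos 60.0° = 43.50 m/s, v_y = 87.0 sin 60.0° = 75.34 m/s.
Vertical: 0 = 124 + 75.34 t − ½(9.81) t² ⇒ 4.905 t² − 75.34 t − 124 = 0.
t = [75.34 + √(5676 + 2433)] / 9.810 = 16.86 s.
Horizontal: R = v_x · t = 43.50 × 16.86 = 733 m.

733 m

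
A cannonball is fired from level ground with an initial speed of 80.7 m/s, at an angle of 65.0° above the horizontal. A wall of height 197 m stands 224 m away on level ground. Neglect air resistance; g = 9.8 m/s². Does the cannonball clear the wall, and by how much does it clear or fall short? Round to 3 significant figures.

v_x = 80.7 cos 65.0° = 34.11 m/s; v_y0 = 80.7 sin 65.0° = 73.14 m/s.
Time to reach the wall: t = 224 / 34.11 = 6.567 s.
Height at that point: y = 73.14×6.567 − 4.900×6.567² = 269.0 m.
That is 269.0 − 197 = 72.0 m above the top of the wall, so the cannonball clears it.

Yes — it clears the wall by 72.0 m.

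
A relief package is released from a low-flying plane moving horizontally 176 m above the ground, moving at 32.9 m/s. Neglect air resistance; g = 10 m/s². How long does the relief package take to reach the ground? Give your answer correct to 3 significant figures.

5.93 s

The horizontal speed doesn't affect the fall. With v_y0 = 0, h = ½ g t².
t = √(2 × 176 / 10) = √35.20 = 5.93 s.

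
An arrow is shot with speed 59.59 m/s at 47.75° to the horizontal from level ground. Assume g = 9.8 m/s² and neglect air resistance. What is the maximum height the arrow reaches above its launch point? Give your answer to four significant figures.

Vertical component of launch velocity: v_y = 59.59 sin 47.75° = 44.110 m/s.
At the highest point the vertical velocity is zero, so v_y² = 2 g h_max.
h_max = (44.110)² / (2 × 9.8) = 1945.7 / 19.60 = 99.27 m.

99.27 m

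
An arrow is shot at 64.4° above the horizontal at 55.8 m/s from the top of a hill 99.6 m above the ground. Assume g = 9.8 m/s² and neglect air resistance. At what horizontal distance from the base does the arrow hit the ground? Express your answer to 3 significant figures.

289 m

Components: v_x = 55.8 cos 64.4° = 24.11 m/s, v_y = 55.8 sin 64.4° = 50.32 m/s.
Vertical: 0 = 99.6 + 50.32 t − ½(9.8) t² ⇒ 4.900 t² − 50.32 t − 99.6 = 0.
t = [50.32 + √(2532 + 1952)] / 9.800 = 11.97 s.
Horizontal: R = v_x · t = 24.11 × 11.97 = 289 m.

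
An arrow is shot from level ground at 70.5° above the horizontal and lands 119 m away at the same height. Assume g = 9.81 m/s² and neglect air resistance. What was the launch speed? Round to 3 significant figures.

On level ground, R = v₀² sin(2θ) / g, so v₀ = √(R g / sin 2θ).
sin(2 × 70.5°) = 0.6293.
v₀ = √(119 × 9.81 / 0.6293) = √1855 = 43.1 m/s.

43.1 m/s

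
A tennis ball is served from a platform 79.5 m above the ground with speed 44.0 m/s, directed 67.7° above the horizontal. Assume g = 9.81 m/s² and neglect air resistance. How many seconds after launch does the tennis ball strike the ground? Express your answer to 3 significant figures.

9.93 s

Vertical component: v_y = 44.0 sin 67.7° = 40.71 m/s.
Taking up as positive with launch at y = 79.5 m, landing at y = 0: 0 = 79.5 + 40.71 t − ½(9.81) t².
Solving 4.905 t² − 40.71 t − 79.5 = 0 gives t = [40.71 + √(40.71² + 4·4.905·79.5)] / 9.810 = 9.93 s.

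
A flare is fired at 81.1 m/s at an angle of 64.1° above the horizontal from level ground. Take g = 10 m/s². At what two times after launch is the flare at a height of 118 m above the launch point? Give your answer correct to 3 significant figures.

v_y0 = 81.1 sin 64.1° = 72.95 m/s.
Set y = v_y0 t − ½ g t² = 118: 5.000 t² − 72.95 t + 118 = 0.
t = [72.95 ± √(5322 − 2360)] / 10 = (72.95 ± 54.42) / 10, giving t = 1.85 s or t = 12.7 s.
So the flare is at 118 m at t = 1.85 s (rising) and t = 12.7 s (falling).

1.85 s and 12.7 s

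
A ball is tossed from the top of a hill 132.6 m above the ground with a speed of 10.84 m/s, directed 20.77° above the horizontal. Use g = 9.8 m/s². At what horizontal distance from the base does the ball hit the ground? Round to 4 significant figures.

Components: v_x = 10.84 cos 20.77° = 10.136 m/s, v_y = 10.84 sin 20.77° = 3.8441 m/s.
Vertical: 0 = 132.6 + 3.8441 t − ½(9.8) t² ⇒ 4.900 t² − 3.8441 t − 132.6 = 0.
t = [3.8441 + √(14.777 + 2599.0)] / 9.800 = 5.6091 s.
Horizontal: R = v_x · t = 10.136 × 5.6091 = 56.85 m.

56.85 m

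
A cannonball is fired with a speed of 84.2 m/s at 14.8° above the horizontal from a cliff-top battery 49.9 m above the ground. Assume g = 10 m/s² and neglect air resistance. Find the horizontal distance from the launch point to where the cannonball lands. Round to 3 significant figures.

486 m

Components: v_x = 84.2 cos 14.8° = 81.41 m/s, v_y = 84.2 sin 14.8° = 21.51 m/s.
Vertical: 0 = 49.9 + 21.51 t − ½(10) t² ⇒ 5.000 t² − 21.51 t − 49.9 = 0.
t = [21.51 + √(462.7 + 998.0)] / 10.00 = 5.973 s.
Horizontal: R = v_x · t = 81.41 × 5.973 = 486 m.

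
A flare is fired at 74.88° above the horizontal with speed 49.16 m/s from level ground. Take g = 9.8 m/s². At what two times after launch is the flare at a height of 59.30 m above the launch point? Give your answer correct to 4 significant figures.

v_y0 = 49.16 sin 74.88° = 47.458 m/s.
Set y = v_y0 t − ½ g t² = 59.30: 4.900 t² − 47.458 t + 59.30 = 0.
t = [47.458 ± √(2252.3 − 1162.3)] / 9.8 = (47.458 ± 33.015) / 9.8, giving t = 1.474 s or t = 8.212 s.
So the flare is at 59.30 m at t = 1.474 s (rising) and t = 8.212 s (falling).

1.474 s and 8.212 s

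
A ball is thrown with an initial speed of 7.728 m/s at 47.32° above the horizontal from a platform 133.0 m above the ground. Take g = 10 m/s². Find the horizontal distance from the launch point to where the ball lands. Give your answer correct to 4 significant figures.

Components: v_x = 7.728 cos 47.32° = 5.2388 m/s, v_y = 7.728 sin 47.32° = 5.6812 m/s.
Vertical: 0 = 133.0 + 5.6812 t − ½(10) t² ⇒ 5.000 t² − 5.6812 t − 133.0 = 0.
t = [5.6812 + √(32.276 + 2660.0)] / 10.00 = 5.7568 s.
Horizontal: R = v_x · t = 5.2388 × 5.7568 = 30.16 m.

30.16 m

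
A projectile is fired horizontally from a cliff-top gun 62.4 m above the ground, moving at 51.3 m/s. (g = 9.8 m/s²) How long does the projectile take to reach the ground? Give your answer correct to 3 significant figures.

3.57 s

The horizontal speed doesn't affect the fall. With v_y0 = 0, h = ½ g t².
t = √(2 × 62.4 / 9.8) = √12.73 = 3.57 s.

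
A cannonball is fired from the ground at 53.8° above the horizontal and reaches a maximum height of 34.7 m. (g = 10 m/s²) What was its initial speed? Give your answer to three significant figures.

32.6 m/s

At maximum height v_y = 0, so (v₀ sin θ)² = 2 g H.
v₀ sin 53.8° = √(2 × 10 × 34.7) = 26.34 m/s.
v₀ = 26.34 / sin 53.8° = 26.34 / 0.8070 = 32.6 m/s.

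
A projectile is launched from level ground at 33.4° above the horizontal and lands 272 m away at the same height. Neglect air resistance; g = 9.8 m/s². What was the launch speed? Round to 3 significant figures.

On level ground, R = v₀² sin(2θ) / g, so v₀ = √(R g / sin 2θ).
sin(2 × 33.4°) = 0.9191.
v₀ = √(272 × 9.8 / 0.9191) = √2900 = 53.9 m/s.

53.9 m/s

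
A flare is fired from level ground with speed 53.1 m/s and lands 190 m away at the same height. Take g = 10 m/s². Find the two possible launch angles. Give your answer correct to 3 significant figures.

Level-ground range: R = v₀² sin(2θ)/g ⇒ sin 2θ = R g / v₀² = 190×10/53.1² = 0.6739.
2θ = arcsin(0.6739) = 42.37° or 180° − 42.37° = 137.63°.
So θ = 21.2° or θ = 68.8°.

21.2° and 68.8°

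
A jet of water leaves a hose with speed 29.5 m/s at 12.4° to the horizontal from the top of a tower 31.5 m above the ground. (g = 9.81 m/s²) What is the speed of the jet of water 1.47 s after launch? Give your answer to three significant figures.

v_x = 29.5 cos 12.4° = 28.81 m/s (constant).
v_y(t) = 29.5 sin 12.4° − g t = 6.335 − 9.81 × 1.47 = -8.086 m/s.
Speed = √(v_x² + v_y²) = √(830.0 + 65.38) = 29.9 m/s.

29.9 m/s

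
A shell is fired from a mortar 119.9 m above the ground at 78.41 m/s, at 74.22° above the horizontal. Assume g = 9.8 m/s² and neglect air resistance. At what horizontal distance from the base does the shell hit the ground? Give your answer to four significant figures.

359.3 m

Components: v_x = 78.41 cos 74.22° = 21.323 m/s, v_y = 78.41 sin 74.22° = 75.455 m/s.
Vertical: 0 = 119.9 + 75.455 t − ½(9.8) t² ⇒ 4.900 t² − 75.455 t − 119.9 = 0.
t = [75.455 + √(5693.5 + 2350.0)] / 9.800 = 16.851 s.
Horizontal: R = v_x · t = 21.323 × 16.851 = 359.3 m.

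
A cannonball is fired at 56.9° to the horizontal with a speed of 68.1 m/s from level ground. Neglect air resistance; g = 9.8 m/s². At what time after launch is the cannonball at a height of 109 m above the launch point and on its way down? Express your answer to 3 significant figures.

v_y0 = 68.1 sin 56.9° = 57.05 m/s.
Set y = v_y0 t − ½ g t² = 109: 4.900 t² − 57.05 t + 109 = 0.
t = [57.05 ± √(3255 − 2136)] / 9.8 = (57.05 ± 33.45) / 9.8, giving t = 2.41 s or t = 9.23 s.
On the way down corresponds to the larger root: t = 9.23 s.

9.23 s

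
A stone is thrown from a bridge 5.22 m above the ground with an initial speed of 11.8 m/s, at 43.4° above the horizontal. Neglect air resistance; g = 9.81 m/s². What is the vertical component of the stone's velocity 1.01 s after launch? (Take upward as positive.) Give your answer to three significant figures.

-1.80 m/s

Initial vertical component: v_y0 = 11.8 sin 43.4° = 8.108 m/s.
v_y(t) = v_y0 − g t = 8.108 − 9.81 × 1.01 = -1.80 m/s.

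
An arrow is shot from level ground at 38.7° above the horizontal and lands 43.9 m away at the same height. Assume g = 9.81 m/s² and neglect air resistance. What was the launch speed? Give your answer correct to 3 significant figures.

21.0 m/s

On level ground, R = v₀² sin(2θ) / g, so v₀ = √(R g / sin 2θ).
sin(2 × 38.7°) = 0.9759.
v₀ = √(43.9 × 9.81 / 0.9759) = √441.3 = 21.0 m/s.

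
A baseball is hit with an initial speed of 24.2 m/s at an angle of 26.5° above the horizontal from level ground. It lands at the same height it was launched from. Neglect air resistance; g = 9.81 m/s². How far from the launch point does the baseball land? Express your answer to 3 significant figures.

Components: v_x = 24.2 cos 26.5° = 21.66 m/s, v_y = 24.2 sin 26.5° = 10.80 m/s.
Time of flight (same landing height): t = 2 v_y / g = 2 × 10.80 / 9.81 = 2.202 s.
Range: R = v_x · t = 21.66 × 2.202 = 47.7 m.

47.7 m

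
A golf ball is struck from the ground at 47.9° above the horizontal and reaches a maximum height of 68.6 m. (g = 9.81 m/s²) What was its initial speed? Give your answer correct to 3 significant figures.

49.4 m/s

At maximum height v_y = 0, so (v₀ sin θ)² = 2 g H.
v₀ sin 47.9° = √(2 × 9.81 × 68.6) = 36.69 m/s.
v₀ = 36.69 / sin 47.9° = 36.69 / 0.7420 = 49.4 m/s.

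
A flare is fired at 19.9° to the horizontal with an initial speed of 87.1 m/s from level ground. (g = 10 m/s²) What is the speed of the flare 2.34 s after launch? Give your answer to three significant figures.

v_x = 87.1 cos 19.9° = 81.90 m/s (constant).
v_y(t) = 87.1 sin 19.9° − g t = 29.65 − 10 × 2.34 = 6.250 m/s.
Speed = √(v_x² + v_y²) = √(6708 + 39.06) = 82.1 m/s.

82.1 m/s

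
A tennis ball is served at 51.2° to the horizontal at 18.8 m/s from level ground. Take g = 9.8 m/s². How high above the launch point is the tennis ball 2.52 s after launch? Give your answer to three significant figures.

v_y0 = 18.8 sin 51.2° = 14.65 m/s.
y(t) = v_y0 t − ½ g t² = 14.65×2.52 − 4.900×2.52² = 5.80 m.

5.80 m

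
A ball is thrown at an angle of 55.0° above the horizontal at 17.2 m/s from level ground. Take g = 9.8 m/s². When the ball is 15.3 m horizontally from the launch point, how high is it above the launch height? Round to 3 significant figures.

10.1 m

v_x = 17.2 cos 55.0° = 9.866 m/s, v_y0 = 17.2 sin 55.0° = 14.09 m/s.
Time to reach x = 15.3 m: t = x / v_x = 15.3 / 9.866 = 1.551 s.
y = v_y0 t − ½ g t² = 14.09×1.551 − 4.900×1.551² = 10.1 m.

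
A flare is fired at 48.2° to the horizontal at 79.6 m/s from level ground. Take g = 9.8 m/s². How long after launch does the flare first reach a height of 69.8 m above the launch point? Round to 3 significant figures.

v_y0 = 79.6 sin 48.2° = 59.34 m/s.
Set y = v_y0 t − ½ g t² = 69.8: 4.900 t² − 59.34 t + 69.8 = 0.
t = [59.34 ± √(3521 − 1368)] / 9.8 = (59.34 ± 46.40) / 9.8, giving t = 1.32 s or t = 10.8 s.
The flare is on the way up at the first time, so t = 1.32 s.

1.32 s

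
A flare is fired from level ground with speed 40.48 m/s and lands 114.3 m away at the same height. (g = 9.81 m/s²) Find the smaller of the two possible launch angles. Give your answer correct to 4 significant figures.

21.59°

Level-ground range: R = v₀² sin(2θ)/g ⇒ sin 2θ = R g / v₀² = 114.3×9.81/40.48² = 0.6843.
2θ = arcsin(0.6843) = 43.181° or 180° − 43.181° = 136.819°.
So θ = 21.59° or θ = 68.41°.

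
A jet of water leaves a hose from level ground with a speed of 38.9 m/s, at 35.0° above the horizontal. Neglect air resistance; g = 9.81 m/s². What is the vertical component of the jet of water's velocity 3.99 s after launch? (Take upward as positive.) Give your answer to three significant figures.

Initial vertical component: v_y0 = 38.9 sin 35.0° = 22.31 m/s.
v_y(t) = v_y0 − g t = 22.31 − 9.81 × 3.99 = -16.8 m/s.

-16.8 m/s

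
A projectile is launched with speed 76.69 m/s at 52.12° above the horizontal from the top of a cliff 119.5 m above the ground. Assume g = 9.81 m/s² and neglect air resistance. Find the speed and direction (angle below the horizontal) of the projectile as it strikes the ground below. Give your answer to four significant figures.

90.70 m/s at 58.72° below the horizontal

v_x = 76.69 cos 52.12° = 47.088 m/s (constant).
|v_y| at impact = √((60.531)² + 2×9.81×119.5) = 77.515 m/s.
Speed = √(47.088² + 77.515²) = 90.70 m/s; angle = arctan(77.515/47.088) = 58.72° below horizontal.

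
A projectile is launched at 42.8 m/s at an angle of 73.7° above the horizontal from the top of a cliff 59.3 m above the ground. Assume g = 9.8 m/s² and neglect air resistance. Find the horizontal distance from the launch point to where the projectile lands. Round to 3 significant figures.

Components: v_x = 42.8 cos 73.7° = 12.01 m/s, v_y = 42.8 sin 73.7° = 41.08 m/s.
Vertical: 0 = 59.3 + 41.08 t − ½(9.8) t² ⇒ 4.900 t² − 41.08 t − 59.3 = 0.
t = [41.08 + √(1688 + 1162)] / 9.800 = 9.639 s.
Horizontal: R = v_x · t = 12.01 × 9.639 = 116 m.

116 m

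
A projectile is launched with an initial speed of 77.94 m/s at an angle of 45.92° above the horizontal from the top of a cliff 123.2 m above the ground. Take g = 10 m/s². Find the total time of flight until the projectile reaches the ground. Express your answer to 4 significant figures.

Vertical component: v_y = 77.94 sin 45.92° = 55.990 m/s.
Taking up as positive with launch at y = 123.2 m, landing at y = 0: 0 = 123.2 + 55.990 t − ½(10) t².
Solving 5.000 t² − 55.990 t − 123.2 = 0 gives t = [55.990 + √(55.990² + 4·5.000·123.2)] / 10.00 = 13.08 s.

13.08 s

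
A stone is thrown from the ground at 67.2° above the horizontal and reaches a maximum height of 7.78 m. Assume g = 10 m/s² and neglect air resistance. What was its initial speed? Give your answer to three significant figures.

13.5 m/s

At maximum height v_y = 0, so (v₀ sin θ)² = 2 g H.
v₀ sin 67.2° = √(2 × 10 × 7.78) = 12.47 m/s.
v₀ = 12.47 / sin 67.2° = 12.47 / 0.9219 = 13.5 m/s.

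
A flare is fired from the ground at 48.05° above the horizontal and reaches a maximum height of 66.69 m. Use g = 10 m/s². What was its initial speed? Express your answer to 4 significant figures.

49.11 m/s

At maximum height v_y = 0, so (v₀ sin θ)² = 2 g H.
v₀ sin 48.05° = √(2 × 10 × 66.69) = 36.521 m/s.
v₀ = 36.521 / sin 48.05° = 36.521 / 0.7437 = 49.11 m/s.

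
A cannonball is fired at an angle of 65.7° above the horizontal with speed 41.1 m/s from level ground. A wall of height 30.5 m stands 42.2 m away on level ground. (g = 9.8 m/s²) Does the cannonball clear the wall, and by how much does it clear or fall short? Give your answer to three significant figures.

Yes — it clears the wall by 32.5 m.

v_x = 41.1 cos 65.7° = 16.91 m/s; v_y0 = 41.1 sin 65.7° = 37.46 m/s.
Time to reach the wall: t = 42.2 / 16.91 = 2.496 s.
Height at that point: y = 37.46×2.496 − 4.900×2.496² = 62.97 m.
That is 62.97 − 30.5 = 32.5 m above the top of the wall, so the cannonball clears it.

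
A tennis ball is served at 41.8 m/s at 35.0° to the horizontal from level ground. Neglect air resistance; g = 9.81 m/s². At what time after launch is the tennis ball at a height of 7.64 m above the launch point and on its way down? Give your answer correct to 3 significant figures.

4.55 s

v_y0 = 41.8 sin 35.0° = 23.98 m/s.
Set y = v_y0 t − ½ g t² = 7.64: 4.905 t² − 23.98 t + 7.64 = 0.
t = [23.98 ± √(575.0 − 149.9)] / 9.81 = (23.98 ± 20.62) / 9.81, giving t = 0.343 s or t = 4.55 s.
On the way down corresponds to the larger root: t = 4.55 s.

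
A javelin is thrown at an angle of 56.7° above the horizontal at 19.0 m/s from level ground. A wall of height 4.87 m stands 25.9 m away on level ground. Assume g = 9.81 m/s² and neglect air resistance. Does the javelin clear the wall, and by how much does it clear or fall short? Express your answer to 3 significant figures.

v_x = 19.0 cos 56.7° = 10.43 m/s; v_y0 = 19.0 sin 56.7° = 15.88 m/s.
Time to reach the wall: t = 25.9 / 10.43 = 2.483 s.
Height at that point: y = 15.88×2.483 − 4.905×2.483² = 9.189 m.
That is 9.189 − 4.87 = 4.32 m above the top of the wall, so the javelin clears it.

Yes — it clears the wall by 4.32 m.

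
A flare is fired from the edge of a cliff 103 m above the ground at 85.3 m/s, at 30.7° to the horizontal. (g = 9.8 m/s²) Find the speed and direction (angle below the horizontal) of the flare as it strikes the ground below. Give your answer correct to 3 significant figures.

96.4 m/s at 40.5° below the horizontal

v_x = 85.3 cos 30.7° = 73.35 m/s (constant).
|v_y| at impact = √((43.55)² + 2×9.8×103) = 62.57 m/s.
Speed = √(73.35² + 62.57²) = 96.4 m/s; angle = arctan(62.57/73.35) = 40.5° below horizontal.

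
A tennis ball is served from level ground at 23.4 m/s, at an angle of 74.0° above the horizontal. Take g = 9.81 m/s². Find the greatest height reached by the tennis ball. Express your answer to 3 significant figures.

Vertical component of launch velocity: v_y = 23.4 sin 74.0° = 22.49 m/s.
At the highest point the vertical velocity is zero, so v_y² = 2 g h_max.
h_max = (22.49)² / (2 × 9.81) = 505.8 / 19.62 = 25.8 m.

25.8 m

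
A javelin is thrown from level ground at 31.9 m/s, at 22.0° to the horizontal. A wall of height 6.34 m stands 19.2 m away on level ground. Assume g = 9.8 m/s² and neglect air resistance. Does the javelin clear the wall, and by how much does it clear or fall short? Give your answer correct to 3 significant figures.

No — it falls 0.648 m short of clearing the wall.

v_x = 31.9 cos 22.0° = 29.58 m/s; v_y0 = 31.9 sin 22.0° = 11.95 m/s.
Time to reach the wall: t = 19.2 / 29.58 = 0.6491 s.
Height at that point: y = 11.95×0.6491 − 4.900×0.6491² = 5.692 m.
That is 6.34 − 5.692 = 0.648 m below the top of the wall, so the javelin does not clear it.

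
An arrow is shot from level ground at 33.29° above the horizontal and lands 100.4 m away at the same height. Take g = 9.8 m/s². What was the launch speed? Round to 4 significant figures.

32.75 m/s

On level ground, R = v₀² sin(2θ) / g, so v₀ = √(R g / sin 2θ).
sin(2 × 33.29°) = 0.9176.
v₀ = √(100.4 × 9.8 / 0.9176) = √1072.3 = 32.75 m/s.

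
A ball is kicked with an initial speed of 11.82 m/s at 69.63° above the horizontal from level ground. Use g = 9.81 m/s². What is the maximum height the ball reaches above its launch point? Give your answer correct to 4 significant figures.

6.258 m

Vertical component of launch velocity: v_y = 11.82 sin 69.63° = 11.081 m/s.
At the highest point the vertical velocity is zero, so v_y² = 2 g h_max.
h_max = (11.081)² / (2 × 9.81) = 122.79 / 19.62 = 6.258 m.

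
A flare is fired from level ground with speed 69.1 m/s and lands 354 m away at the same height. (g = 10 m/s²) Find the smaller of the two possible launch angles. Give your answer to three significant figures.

Level-ground range: R = v₀² sin(2θ)/g ⇒ sin 2θ = R g / v₀² = 354×10/69.1² = 0.7414.
2θ = arcsin(0.7414) = 47.85° or 180° − 47.85° = 132.15°.
So θ = 23.9° or θ = 66.1°.

23.9°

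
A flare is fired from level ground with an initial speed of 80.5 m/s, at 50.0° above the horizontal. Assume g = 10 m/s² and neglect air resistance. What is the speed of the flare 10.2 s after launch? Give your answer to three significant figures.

v_x = 80.5 cos 50.0° = 51.74 m/s (constant).
v_y(t) = 80.5 sin 50.0° − g t = 61.67 − 10 × 10.2 = -40.33 m/s.
Speed = √(v_x² + v_y²) = √(2677 + 1627) = 65.6 m/s.

65.6 m/s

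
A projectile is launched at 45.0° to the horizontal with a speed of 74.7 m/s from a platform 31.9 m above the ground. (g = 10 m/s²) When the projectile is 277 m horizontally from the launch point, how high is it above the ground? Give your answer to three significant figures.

v_x = 74.7 cos 45.0° = 52.82 m/s, v_y0 = 74.7 sin 45.0° = 52.82 m/s.
Time to reach x = 277 m: t = x / v_x = 277 / 52.82 = 5.244 s.
y = 31.9 + v_y0 t − ½ g t² = 31.9 + 52.82×5.244 − 5.000×5.244² = 171 m.

171 m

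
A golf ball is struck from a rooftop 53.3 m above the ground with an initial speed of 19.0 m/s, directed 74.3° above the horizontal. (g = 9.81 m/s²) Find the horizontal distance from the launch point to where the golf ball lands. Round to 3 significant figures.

Components: v_x = 19.0 cos 74.3° = 5.141 m/s, v_y = 19.0 sin 74.3° = 18.29 m/s.
Vertical: 0 = 53.3 + 18.29 t − ½(9.81) t² ⇒ 4.905 t² − 18.29 t − 53.3 = 0.
t = [18.29 + √(334.5 + 1046)] / 9.810 = 5.652 s.
Horizontal: R = v_x · t = 5.141 × 5.652 = 29.1 m.

29.1 m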